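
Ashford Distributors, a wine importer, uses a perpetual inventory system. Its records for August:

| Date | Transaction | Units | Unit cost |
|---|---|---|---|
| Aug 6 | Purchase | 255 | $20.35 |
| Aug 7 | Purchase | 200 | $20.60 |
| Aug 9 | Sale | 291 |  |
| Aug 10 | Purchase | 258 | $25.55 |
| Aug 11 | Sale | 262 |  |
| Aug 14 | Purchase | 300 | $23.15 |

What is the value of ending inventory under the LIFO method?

Aug 9, 291 sold [LIFO — newest first]: 200 @ $20.60 + 91 @ $20.35 = $5,971.85
Aug 11, 262 sold [LIFO — newest first]: 258 @ $25.55 + 4 @ $20.35 = $6,673.30
Total COGS = $5,971.85 + $6,673.30 = $12,645.15
Ending inventory: 160 @ $20.35 + 300 @ $23.15 = $10,201.00

Ending inventory = $10,201.00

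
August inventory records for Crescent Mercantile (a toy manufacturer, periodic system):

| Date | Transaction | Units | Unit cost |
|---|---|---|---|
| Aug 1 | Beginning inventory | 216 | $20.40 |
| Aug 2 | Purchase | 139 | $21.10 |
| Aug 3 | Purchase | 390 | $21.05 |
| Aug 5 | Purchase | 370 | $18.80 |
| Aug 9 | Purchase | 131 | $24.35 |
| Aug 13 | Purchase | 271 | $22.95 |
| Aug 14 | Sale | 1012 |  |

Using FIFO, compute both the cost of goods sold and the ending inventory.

COGS = $20,568.40; ending inventory = $11,345.70

Aug 14, 1012 sold [FIFO — oldest first]: 216 @ $20.40 + 139 @ $21.10 + 390 @ $21.05 + 267 @ $18.80 = $20,568.40
Ending inventory: 103 @ $18.80 + 131 @ $24.35 + 271 @ $22.95 = $11,345.70
Check: goods available $31,914.10 = COGS $20,568.40 + ending $11,345.70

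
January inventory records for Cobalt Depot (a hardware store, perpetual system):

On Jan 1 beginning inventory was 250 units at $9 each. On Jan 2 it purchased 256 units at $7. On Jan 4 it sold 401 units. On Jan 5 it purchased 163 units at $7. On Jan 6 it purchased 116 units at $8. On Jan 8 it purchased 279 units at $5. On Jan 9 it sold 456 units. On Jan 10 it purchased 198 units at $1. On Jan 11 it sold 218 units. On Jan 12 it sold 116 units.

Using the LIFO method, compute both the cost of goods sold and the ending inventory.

Jan 4, 401 sold [LIFO — newest first]: 256 @ $7 + 145 @ $9 = $3,097
Jan 9, 456 sold [LIFO — newest first]: 279 @ $5 + 116 @ $8 + 61 @ $7 = $2,750
Jan 11, 218 sold [LIFO — newest first]: 198 @ $1 + 20 @ $7 = $338
Jan 12, 116 sold [LIFO — newest first]: 82 @ $7 + 34 @ $9 = $880
Total COGS = $3,097 + $2,750 + $338 + $880 = $7,065
Ending inventory: 71 @ $9 = $639
Check: goods available $7,704 = COGS $7,065 + ending $639

COGS = $7,065; ending inventory = $639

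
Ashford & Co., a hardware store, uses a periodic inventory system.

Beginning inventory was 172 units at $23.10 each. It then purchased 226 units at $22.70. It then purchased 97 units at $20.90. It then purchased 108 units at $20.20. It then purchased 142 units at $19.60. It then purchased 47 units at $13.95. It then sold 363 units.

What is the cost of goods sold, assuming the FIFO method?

COGS = $8,308.90

Sale 1 (363) [FIFO — oldest first]: 172 @ $23.10 + 191 @ $22.70 = $8,308.90
Ending inventory: 35 @ $22.70 + 97 @ $20.90 + 108 @ $20.20 + 142 @ $19.60 + 47 @ $13.95 = $8,442.25
Check: goods available $16,751.15 = COGS $8,308.90 + ending $8,442.25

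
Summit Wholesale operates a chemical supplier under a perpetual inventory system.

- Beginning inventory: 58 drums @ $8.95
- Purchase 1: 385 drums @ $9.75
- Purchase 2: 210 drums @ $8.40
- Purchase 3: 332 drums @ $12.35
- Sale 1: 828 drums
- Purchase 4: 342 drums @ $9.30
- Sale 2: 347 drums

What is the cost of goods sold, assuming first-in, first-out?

COGS = $11,904.05

Sale 1 (828) [FIFO — oldest first]: 58 @ $8.95 + 385 @ $9.75 + 210 @ $8.40 + 175 @ $12.35 = $8,198.10
Sale 2 (347) [FIFO — oldest first]: 157 @ $12.35 + 190 @ $9.30 = $3,705.95
Total COGS = $8,198.10 + $3,705.95 = $11,904.05
Ending inventory: 152 @ $9.30 = $1,413.60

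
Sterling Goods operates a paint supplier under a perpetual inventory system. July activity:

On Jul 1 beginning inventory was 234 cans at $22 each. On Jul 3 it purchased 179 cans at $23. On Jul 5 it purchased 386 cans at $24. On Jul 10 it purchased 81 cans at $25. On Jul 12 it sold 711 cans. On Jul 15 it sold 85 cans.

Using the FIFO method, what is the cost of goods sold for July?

COGS = $18,457

Jul 12, 711 sold [FIFO — oldest first]: 234 @ $22 + 179 @ $23 + 298 @ $24 = $16,417
Jul 15, 85 sold [FIFO — oldest first]: 85 @ $24 = $2,040
Total COGS = $16,417 + $2,040 = $18,457
Ending inventory: 3 @ $24 + 81 @ $25 = $2,097
Check: goods available $20,554 = COGS $18,457 + ending $2,097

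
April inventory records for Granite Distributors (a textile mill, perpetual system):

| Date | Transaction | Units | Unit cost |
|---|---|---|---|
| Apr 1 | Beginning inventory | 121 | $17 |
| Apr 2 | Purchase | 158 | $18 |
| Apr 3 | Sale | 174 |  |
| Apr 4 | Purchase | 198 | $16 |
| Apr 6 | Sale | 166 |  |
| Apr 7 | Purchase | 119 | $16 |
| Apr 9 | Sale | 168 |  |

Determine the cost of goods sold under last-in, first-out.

Apr 3, 174 sold [LIFO — newest first]: 158 @ $18 + 16 @ $17 = $3,116
Apr 6, 166 sold [LIFO — newest first]: 166 @ $16 = $2,656
Apr 9, 168 sold [LIFO — newest first]: 119 @ $16 + 32 @ $16 + 17 @ $17 = $2,705
Total COGS = $3,116 + $2,656 + $2,705 = $8,477
Ending inventory: 88 @ $17 = $1,496

COGS = $8,477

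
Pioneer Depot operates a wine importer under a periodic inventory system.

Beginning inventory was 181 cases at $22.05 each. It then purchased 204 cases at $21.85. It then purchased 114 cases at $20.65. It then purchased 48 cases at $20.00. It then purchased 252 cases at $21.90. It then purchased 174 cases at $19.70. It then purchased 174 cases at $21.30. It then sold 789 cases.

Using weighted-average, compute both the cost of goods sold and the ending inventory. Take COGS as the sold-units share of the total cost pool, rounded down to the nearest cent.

Sale 1, sell 789: 789/1147 × $24,415.35 → $16,794.86
Ending inventory (cost pool remaining) = $7,620.49

COGS = $16,794.86; ending inventory = $7,620.49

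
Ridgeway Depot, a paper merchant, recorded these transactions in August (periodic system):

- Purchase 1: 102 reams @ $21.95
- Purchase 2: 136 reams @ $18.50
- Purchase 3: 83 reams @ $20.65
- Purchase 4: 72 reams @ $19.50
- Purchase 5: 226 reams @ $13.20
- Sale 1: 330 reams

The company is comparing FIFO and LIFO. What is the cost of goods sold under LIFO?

COGS = $5,048.00

FIFO COGS: 102 @ $21.95 + 136 @ $18.50 + 83 @ $20.65 + 9 @ $19.50 = $6,644.35
LIFO COGS: 226 @ $13.20 + 72 @ $19.50 + 32 @ $20.65 = $5,048.00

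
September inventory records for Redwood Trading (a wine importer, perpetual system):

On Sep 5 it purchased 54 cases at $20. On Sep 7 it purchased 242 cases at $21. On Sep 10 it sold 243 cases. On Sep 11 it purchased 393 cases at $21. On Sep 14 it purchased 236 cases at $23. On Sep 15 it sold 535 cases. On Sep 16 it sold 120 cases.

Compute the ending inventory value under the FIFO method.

Ending inventory = $621

Sep 10, 243 sold [FIFO — oldest first]: 54 @ $20 + 189 @ $21 = $5,049
Sep 15, 535 sold [FIFO — oldest first]: 53 @ $21 + 393 @ $21 + 89 @ $23 = $11,413
Sep 16, 120 sold [FIFO — oldest first]: 120 @ $23 = $2,760
Total COGS = $5,049 + $11,413 + $2,760 = $19,222
Ending inventory: 27 @ $23 = $621
Check: goods available $19,843 = COGS $19,222 + ending $621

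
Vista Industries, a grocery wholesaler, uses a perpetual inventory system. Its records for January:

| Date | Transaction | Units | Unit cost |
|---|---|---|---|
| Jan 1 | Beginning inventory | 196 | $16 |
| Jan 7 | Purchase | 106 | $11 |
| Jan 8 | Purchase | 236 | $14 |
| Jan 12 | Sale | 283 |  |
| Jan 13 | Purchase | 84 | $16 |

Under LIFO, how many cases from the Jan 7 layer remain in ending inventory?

Jan 12, 283 sold [LIFO — newest first]: 236 @ $14 + 47 @ $11 = $3,821
Ending inventory: 196 @ $16 + 59 @ $11 + 84 @ $16 = $5,129

59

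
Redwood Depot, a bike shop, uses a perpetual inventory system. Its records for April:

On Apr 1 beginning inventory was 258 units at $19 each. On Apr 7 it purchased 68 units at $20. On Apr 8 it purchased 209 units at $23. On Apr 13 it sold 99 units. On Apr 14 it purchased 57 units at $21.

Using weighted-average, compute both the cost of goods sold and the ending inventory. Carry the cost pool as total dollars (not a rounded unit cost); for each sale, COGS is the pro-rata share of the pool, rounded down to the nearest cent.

COGS = $2,048.28; ending inventory = $10,217.72

After Apr 1: 258 on hand, pool $4,902.00 (≈ $19.0000 each)
After Apr 7: 326 on hand, pool $6,262.00 (≈ $19.2086 each)
After Apr 8: 535 on hand, pool $11,069.00 (≈ $20.6897 each)
Apr 13, sell 99: 99/535 × $11,069.00 → $2,048.28
After Apr 14: 493 on hand, pool $10,217.72 (≈ $20.7256 each)
Ending inventory (cost pool remaining) = $10,217.72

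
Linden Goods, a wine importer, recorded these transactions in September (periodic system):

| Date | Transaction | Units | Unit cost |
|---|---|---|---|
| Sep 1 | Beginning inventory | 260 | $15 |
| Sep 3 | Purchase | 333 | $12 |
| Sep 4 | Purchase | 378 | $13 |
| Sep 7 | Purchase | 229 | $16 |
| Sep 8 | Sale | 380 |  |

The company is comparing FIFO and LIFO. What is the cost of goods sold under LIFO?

FIFO COGS: 260 @ $15 + 120 @ $12 = $5,340
LIFO COGS: 229 @ $16 + 151 @ $13 = $5,627

COGS = $5,627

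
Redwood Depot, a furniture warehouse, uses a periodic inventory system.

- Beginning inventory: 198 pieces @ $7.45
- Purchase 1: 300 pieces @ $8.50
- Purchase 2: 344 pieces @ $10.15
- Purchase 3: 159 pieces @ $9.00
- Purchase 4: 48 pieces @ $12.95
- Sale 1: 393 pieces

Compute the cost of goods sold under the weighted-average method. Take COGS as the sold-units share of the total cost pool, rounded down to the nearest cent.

COGS = $3,585.06

Sale 1, sell 393: 393/1049 × $9,569.30 → $3,585.06
Ending inventory (cost pool remaining) = $5,984.24
Check: goods available $9,569.30 = COGS $3,585.06 + ending $5,984.24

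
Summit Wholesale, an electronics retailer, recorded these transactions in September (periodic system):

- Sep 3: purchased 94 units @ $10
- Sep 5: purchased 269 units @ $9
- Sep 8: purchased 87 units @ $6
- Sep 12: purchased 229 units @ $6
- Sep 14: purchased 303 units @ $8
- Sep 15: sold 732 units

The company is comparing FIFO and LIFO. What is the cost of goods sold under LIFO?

COGS = $5,337

FIFO COGS: 94 @ $10 + 269 @ $9 + 87 @ $6 + 229 @ $6 + 53 @ $8 = $5,681
LIFO COGS: 303 @ $8 + 229 @ $6 + 87 @ $6 + 113 @ $9 = $5,337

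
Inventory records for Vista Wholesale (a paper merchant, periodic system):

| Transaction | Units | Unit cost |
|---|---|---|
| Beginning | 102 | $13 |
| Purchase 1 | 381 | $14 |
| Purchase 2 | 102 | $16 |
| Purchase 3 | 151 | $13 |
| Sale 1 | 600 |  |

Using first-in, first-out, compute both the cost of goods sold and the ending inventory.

Sale 1 (600) [FIFO — oldest first]: 102 @ $13 + 381 @ $14 + 102 @ $16 + 15 @ $13 = $8,487
Ending inventory: 136 @ $13 = $1,768
Check: goods available $10,255 = COGS $8,487 + ending $1,768

COGS = $8,487; ending inventory = $1,768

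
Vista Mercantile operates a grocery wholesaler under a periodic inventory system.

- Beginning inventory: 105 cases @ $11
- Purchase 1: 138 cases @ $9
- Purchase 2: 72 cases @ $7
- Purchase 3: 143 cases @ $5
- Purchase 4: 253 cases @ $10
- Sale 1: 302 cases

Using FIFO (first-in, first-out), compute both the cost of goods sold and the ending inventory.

Sale 1 (302) [FIFO — oldest first]: 105 @ $11 + 138 @ $9 + 59 @ $7 = $2,810
Ending inventory: 13 @ $7 + 143 @ $5 + 253 @ $10 = $3,336

COGS = $2,810; ending inventory = $3,336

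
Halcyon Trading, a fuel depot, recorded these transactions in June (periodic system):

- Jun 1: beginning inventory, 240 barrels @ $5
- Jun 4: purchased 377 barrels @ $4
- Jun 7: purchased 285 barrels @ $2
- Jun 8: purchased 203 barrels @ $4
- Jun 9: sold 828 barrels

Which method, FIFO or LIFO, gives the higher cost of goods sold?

FIFO COGS: 240 @ $5 + 377 @ $4 + 211 @ $2 = $3,130
LIFO COGS: 203 @ $4 + 285 @ $2 + 340 @ $4 = $2,742

FIFO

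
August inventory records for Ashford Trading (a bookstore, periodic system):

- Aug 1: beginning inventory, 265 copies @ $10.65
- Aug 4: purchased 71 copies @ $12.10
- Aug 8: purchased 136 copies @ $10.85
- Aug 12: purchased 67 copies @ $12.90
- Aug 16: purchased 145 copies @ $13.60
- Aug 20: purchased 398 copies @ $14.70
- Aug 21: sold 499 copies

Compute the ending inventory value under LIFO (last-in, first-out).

Ending inventory = $6,619.65

Aug 21, 499 sold [LIFO — newest first]: 398 @ $14.70 + 101 @ $13.60 = $7,224.20
Ending inventory: 265 @ $10.65 + 71 @ $12.10 + 136 @ $10.85 + 67 @ $12.90 + 44 @ $13.60 = $6,619.65
Check: goods available $13,843.85 = COGS $7,224.20 + ending $6,619.65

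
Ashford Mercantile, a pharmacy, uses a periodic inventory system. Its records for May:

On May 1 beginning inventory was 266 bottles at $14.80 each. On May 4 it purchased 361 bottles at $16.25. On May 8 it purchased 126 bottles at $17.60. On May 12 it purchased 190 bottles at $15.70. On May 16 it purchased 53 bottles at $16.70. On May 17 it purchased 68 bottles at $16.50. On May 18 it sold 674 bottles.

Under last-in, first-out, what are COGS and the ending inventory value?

COGS = $11,058.95; ending inventory = $5,951.80

May 18, 674 sold [LIFO — newest first]: 68 @ $16.50 + 53 @ $16.70 + 190 @ $15.70 + 126 @ $17.60 + 237 @ $16.25 = $11,058.95
Ending inventory: 266 @ $14.80 + 124 @ $16.25 = $5,951.80
Check: goods available $17,010.75 = COGS $11,058.95 + ending $5,951.80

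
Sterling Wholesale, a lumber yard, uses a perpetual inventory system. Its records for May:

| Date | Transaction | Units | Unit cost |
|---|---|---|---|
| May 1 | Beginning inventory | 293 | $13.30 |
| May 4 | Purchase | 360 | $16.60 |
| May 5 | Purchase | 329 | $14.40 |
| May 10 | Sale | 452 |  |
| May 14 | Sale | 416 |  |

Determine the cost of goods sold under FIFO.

COGS = $12,968.90

May 10, 452 sold [FIFO — oldest first]: 293 @ $13.30 + 159 @ $16.60 = $6,536.30
May 14, 416 sold [FIFO — oldest first]: 201 @ $16.60 + 215 @ $14.40 = $6,432.60
Total COGS = $6,536.30 + $6,432.60 = $12,968.90
Ending inventory: 114 @ $14.40 = $1,641.60
Check: goods available $14,610.50 = COGS $12,968.90 + ending $1,641.60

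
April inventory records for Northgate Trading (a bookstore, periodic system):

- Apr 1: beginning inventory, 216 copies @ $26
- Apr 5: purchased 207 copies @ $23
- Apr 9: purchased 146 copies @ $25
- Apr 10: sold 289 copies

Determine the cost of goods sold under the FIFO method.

COGS = $7,295

Apr 10, 289 sold [FIFO — oldest first]: 216 @ $26 + 73 @ $23 = $7,295
Ending inventory: 134 @ $23 + 146 @ $25 = $6,732
Check: goods available $14,027 = COGS $7,295 + ending $6,732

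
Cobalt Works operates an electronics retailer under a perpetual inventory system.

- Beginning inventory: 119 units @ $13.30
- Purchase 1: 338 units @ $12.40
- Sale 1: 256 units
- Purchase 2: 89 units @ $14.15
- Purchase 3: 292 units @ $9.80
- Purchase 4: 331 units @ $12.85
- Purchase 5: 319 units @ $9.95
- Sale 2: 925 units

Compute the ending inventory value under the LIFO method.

Sale 1 (256) [LIFO — newest first]: 256 @ $12.40 = $3,174.40
Sale 2 (925) [LIFO — newest first]: 319 @ $9.95 + 331 @ $12.85 + 275 @ $9.80 = $10,122.40
Total COGS = $3,174.40 + $10,122.40 = $13,296.80
Ending inventory: 119 @ $13.30 + 82 @ $12.40 + 89 @ $14.15 + 17 @ $9.80 = $4,025.45

Ending inventory = $4,025.45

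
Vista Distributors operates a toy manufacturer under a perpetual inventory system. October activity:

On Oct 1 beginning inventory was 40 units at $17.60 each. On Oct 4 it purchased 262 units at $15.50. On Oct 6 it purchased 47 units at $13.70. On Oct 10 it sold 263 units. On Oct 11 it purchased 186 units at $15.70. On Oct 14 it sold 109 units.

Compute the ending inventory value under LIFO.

Oct 10, 263 sold [LIFO — newest first]: 47 @ $13.70 + 216 @ $15.50 = $3,991.90
Oct 14, 109 sold [LIFO — newest first]: 109 @ $15.70 = $1,711.30
Total COGS = $3,991.90 + $1,711.30 = $5,703.20
Ending inventory: 40 @ $17.60 + 46 @ $15.50 + 77 @ $15.70 = $2,625.90
Check: goods available $8,329.10 = COGS $5,703.20 + ending $2,625.90

Ending inventory = $2,625.90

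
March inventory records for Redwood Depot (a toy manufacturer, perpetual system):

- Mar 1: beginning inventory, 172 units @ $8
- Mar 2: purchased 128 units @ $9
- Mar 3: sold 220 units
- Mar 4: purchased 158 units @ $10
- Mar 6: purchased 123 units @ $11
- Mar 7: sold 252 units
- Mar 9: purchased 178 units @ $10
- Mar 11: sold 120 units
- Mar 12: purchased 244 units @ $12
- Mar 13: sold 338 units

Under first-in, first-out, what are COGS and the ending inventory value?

COGS = $9,293; ending inventory = $876

Mar 3, 220 sold [FIFO — oldest first]: 172 @ $8 + 48 @ $9 = $1,808
Mar 7, 252 sold [FIFO — oldest first]: 80 @ $9 + 158 @ $10 + 14 @ $11 = $2,454
Mar 11, 120 sold [FIFO — oldest first]: 109 @ $11 + 11 @ $10 = $1,309
Mar 13, 338 sold [FIFO — oldest first]: 167 @ $10 + 171 @ $12 = $3,722
Total COGS = $1,808 + $2,454 + $1,309 + $3,722 = $9,293
Ending inventory: 73 @ $12 = $876
Check: goods available $10,169 = COGS $9,293 + ending $876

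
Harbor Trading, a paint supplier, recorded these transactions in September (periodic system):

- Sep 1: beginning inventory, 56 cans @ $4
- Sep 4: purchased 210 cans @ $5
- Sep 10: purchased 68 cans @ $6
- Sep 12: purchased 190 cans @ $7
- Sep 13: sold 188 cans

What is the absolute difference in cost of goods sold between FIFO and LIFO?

$432

FIFO COGS: 56 @ $4 + 132 @ $5 = $884
LIFO COGS: 188 @ $7 = $1,316
Difference = |$884 − $1,316| = $432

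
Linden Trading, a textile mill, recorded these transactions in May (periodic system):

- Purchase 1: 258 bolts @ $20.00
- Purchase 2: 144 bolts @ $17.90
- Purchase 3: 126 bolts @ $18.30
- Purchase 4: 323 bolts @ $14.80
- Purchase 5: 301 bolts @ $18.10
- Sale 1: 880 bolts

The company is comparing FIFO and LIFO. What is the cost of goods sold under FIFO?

COGS = $15,348.70

FIFO COGS: 258 @ $20.00 + 144 @ $17.90 + 126 @ $18.30 + 323 @ $14.80 + 29 @ $18.10 = $15,348.70
LIFO COGS: 301 @ $18.10 + 323 @ $14.80 + 126 @ $18.30 + 130 @ $17.90 = $14,861.30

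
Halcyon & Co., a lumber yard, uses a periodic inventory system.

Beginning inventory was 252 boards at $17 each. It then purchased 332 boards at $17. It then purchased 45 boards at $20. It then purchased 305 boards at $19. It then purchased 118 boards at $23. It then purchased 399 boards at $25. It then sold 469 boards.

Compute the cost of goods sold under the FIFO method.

Sale 1 (469) [FIFO — oldest first]: 252 @ $17 + 217 @ $17 = $7,973
Ending inventory: 115 @ $17 + 45 @ $20 + 305 @ $19 + 118 @ $23 + 399 @ $25 = $21,339
Check: goods available $29,312 = COGS $7,973 + ending $21,339

COGS = $7,973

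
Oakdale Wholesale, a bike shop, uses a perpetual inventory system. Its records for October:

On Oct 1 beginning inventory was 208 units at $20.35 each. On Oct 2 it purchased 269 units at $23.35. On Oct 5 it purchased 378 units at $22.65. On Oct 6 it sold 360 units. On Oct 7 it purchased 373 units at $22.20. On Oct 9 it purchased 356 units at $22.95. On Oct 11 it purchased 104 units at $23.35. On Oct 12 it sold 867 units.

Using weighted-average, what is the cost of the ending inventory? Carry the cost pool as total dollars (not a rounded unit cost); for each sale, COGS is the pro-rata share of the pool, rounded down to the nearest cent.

After Oct 1: 208 on hand, pool $4,232.80 (≈ $20.3500 each)
After Oct 2: 477 on hand, pool $10,513.95 (≈ $22.0418 each)
After Oct 5: 855 on hand, pool $19,075.65 (≈ $22.3107 each)
Oct 6, sell 360: 360/855 × $19,075.65 → $8,031.85
After Oct 7: 868 on hand, pool $19,324.40 (≈ $22.2631 each)
After Oct 9: 1224 on hand, pool $27,494.60 (≈ $22.4629 each)
After Oct 11: 1328 on hand, pool $29,923.00 (≈ $22.5324 each)
Oct 12, sell 867: 867/1328 × $29,923.00 → $19,535.57
Total COGS = $8,031.85 + $19,535.57 = $27,567.42
Ending inventory (cost pool remaining) = $10,387.43
Check: goods available $37,954.85 = COGS $27,567.42 + ending $10,387.43

Ending inventory = $10,387.43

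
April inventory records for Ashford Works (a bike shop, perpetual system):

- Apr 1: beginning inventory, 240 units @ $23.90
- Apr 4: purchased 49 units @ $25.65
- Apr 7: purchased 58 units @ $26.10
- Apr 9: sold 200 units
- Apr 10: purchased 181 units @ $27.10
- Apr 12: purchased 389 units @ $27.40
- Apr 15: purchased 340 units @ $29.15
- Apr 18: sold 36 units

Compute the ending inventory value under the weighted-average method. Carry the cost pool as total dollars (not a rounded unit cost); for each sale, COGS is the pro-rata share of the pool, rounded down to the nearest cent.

After Apr 1: 240 on hand, pool $5,736.00 (≈ $23.9000 each)
After Apr 4: 289 on hand, pool $6,992.85 (≈ $24.1967 each)
After Apr 7: 347 on hand, pool $8,506.65 (≈ $24.5148 each)
Apr 9, sell 200: 200/347 × $8,506.65 → $4,902.96
After Apr 10: 328 on hand, pool $8,508.79 (≈ $25.9414 each)
After Apr 12: 717 on hand, pool $19,167.39 (≈ $26.7328 each)
After Apr 15: 1057 on hand, pool $29,078.39 (≈ $27.5103 each)
Apr 18, sell 36: 36/1057 × $29,078.39 → $990.37
Total COGS = $4,902.96 + $990.37 = $5,893.33
Ending inventory (cost pool remaining) = $28,088.02
Check: goods available $33,981.35 = COGS $5,893.33 + ending $28,088.02

Ending inventory = $28,088.02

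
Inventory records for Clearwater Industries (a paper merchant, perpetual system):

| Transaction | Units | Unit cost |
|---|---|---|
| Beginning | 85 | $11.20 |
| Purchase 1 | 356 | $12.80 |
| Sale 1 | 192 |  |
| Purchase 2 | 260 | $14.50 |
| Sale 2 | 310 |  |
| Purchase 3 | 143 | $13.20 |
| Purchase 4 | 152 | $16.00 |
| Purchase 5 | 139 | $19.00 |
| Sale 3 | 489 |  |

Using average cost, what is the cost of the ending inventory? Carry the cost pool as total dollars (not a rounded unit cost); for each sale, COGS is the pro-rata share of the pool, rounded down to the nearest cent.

Ending inventory = $2,195.40

After Beginning: 85 on hand, pool $952.00 (≈ $11.2000 each)
After Purchase 1: 441 on hand, pool $5,508.80 (≈ $12.4916 each)
Sale 1, sell 192: 192/441 × $5,508.80 → $2,398.38
After Purchase 2: 509 on hand, pool $6,880.42 (≈ $13.5175 each)
Sale 2, sell 310: 310/509 × $6,880.42 → $4,190.43
After Purchase 3: 342 on hand, pool $4,577.59 (≈ $13.3848 each)
After Purchase 4: 494 on hand, pool $7,009.59 (≈ $14.1895 each)
After Purchase 5: 633 on hand, pool $9,650.59 (≈ $15.2458 each)
Sale 3, sell 489: 489/633 × $9,650.59 → $7,455.19
Total COGS = $2,398.38 + $4,190.43 + $7,455.19 = $14,044.00
Ending inventory (cost pool remaining) = $2,195.40
Check: goods available $16,239.40 = COGS $14,044.00 + ending $2,195.40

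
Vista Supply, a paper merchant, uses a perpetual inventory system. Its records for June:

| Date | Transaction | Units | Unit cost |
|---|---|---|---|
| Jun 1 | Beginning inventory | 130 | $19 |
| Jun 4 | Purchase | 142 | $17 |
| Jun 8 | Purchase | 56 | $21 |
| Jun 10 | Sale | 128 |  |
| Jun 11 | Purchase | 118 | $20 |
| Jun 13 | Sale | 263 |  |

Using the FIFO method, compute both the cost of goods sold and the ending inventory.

Jun 10, 128 sold [FIFO — oldest first]: 128 @ $19 = $2,432
Jun 13, 263 sold [FIFO — oldest first]: 2 @ $19 + 142 @ $17 + 56 @ $21 + 63 @ $20 = $4,888
Total COGS = $2,432 + $4,888 = $7,320
Ending inventory: 55 @ $20 = $1,100

COGS = $7,320; ending inventory = $1,100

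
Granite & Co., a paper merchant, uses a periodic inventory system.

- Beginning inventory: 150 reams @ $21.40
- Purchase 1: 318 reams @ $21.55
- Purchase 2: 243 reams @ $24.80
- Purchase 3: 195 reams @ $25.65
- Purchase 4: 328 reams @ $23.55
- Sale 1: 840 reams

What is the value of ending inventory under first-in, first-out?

Sale 1 (840) [FIFO — oldest first]: 150 @ $21.40 + 318 @ $21.55 + 243 @ $24.80 + 129 @ $25.65 = $19,398.15
Ending inventory: 66 @ $25.65 + 328 @ $23.55 = $9,417.30
Check: goods available $28,815.45 = COGS $19,398.15 + ending $9,417.30

Ending inventory = $9,417.30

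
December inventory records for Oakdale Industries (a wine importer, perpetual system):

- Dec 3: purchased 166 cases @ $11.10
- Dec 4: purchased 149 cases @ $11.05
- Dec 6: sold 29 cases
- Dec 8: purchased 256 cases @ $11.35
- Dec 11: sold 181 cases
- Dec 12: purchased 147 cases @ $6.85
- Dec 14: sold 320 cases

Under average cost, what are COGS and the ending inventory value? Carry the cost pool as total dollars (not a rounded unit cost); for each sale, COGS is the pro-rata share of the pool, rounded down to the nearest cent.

COGS = $5,531.89; ending inventory = $1,869.71

After Dec 3: 166 on hand, pool $1,842.60 (≈ $11.1000 each)
After Dec 4: 315 on hand, pool $3,489.05 (≈ $11.0763 each)
Dec 6, sell 29: 29/315 × $3,489.05 → $321.21
After Dec 8: 542 on hand, pool $6,073.44 (≈ $11.2056 each)
Dec 11, sell 181: 181/542 × $6,073.44 → $2,028.21
After Dec 12: 508 on hand, pool $5,052.18 (≈ $9.9452 each)
Dec 14, sell 320: 320/508 × $5,052.18 → $3,182.47
Total COGS = $321.21 + $2,028.21 + $3,182.47 = $5,531.89
Ending inventory (cost pool remaining) = $1,869.71
Check: goods available $7,401.60 = COGS $5,531.89 + ending $1,869.71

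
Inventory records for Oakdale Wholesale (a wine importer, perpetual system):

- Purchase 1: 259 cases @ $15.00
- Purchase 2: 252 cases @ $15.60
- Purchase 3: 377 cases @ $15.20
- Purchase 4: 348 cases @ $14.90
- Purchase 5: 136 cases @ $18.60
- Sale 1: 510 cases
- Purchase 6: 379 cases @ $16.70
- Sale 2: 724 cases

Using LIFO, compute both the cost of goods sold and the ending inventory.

COGS = $19,683.30; ending inventory = $7,907.40

Sale 1 (510) [LIFO — newest first]: 136 @ $18.60 + 348 @ $14.90 + 26 @ $15.20 = $8,110.00
Sale 2 (724) [LIFO — newest first]: 379 @ $16.70 + 345 @ $15.20 = $11,573.30
Total COGS = $8,110.00 + $11,573.30 = $19,683.30
Ending inventory: 259 @ $15.00 + 252 @ $15.60 + 6 @ $15.20 = $7,907.40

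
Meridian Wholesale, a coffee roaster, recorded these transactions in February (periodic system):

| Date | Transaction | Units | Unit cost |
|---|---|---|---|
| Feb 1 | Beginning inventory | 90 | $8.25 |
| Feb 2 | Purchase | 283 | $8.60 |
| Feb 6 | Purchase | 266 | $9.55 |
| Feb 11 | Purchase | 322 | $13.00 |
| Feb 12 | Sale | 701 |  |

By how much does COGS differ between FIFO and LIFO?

FIFO COGS: 90 @ $8.25 + 283 @ $8.60 + 266 @ $9.55 + 62 @ $13.00 = $6,522.60
LIFO COGS: 322 @ $13.00 + 266 @ $9.55 + 113 @ $8.60 = $7,698.10
Difference = |$6,522.60 − $7,698.10| = $1,175.50

$1,175.50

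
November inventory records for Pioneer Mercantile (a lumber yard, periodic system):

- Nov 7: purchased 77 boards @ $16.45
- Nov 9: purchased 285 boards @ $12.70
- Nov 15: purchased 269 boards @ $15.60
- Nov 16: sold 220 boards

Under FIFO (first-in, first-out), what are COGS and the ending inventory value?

COGS = $3,082.75; ending inventory = $5,999.80

Nov 16, 220 sold [FIFO — oldest first]: 77 @ $16.45 + 143 @ $12.70 = $3,082.75
Ending inventory: 142 @ $12.70 + 269 @ $15.60 = $5,999.80
Check: goods available $9,082.55 = COGS $3,082.75 + ending $5,999.80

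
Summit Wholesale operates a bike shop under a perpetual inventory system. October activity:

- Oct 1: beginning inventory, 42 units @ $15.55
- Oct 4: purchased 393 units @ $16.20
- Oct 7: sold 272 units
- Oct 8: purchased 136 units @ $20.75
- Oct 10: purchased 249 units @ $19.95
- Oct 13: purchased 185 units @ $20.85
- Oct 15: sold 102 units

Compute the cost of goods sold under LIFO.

COGS = $6,533.10

Oct 7, 272 sold [LIFO — newest first]: 272 @ $16.20 = $4,406.40
Oct 15, 102 sold [LIFO — newest first]: 102 @ $20.85 = $2,126.70
Total COGS = $4,406.40 + $2,126.70 = $6,533.10
Ending inventory: 42 @ $15.55 + 121 @ $16.20 + 136 @ $20.75 + 249 @ $19.95 + 83 @ $20.85 = $12,133.40
Check: goods available $18,666.50 = COGS $6,533.10 + ending $12,133.40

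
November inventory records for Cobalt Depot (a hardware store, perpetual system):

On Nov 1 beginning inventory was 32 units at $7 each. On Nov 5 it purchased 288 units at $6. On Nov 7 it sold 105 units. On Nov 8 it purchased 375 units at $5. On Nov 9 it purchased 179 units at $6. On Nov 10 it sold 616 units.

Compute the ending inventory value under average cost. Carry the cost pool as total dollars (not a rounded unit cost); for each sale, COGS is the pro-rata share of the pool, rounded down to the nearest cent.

After Nov 1: 32 on hand, pool $224.00 (≈ $7.0000 each)
After Nov 5: 320 on hand, pool $1,952.00 (≈ $6.1000 each)
Nov 7, sell 105: 105/320 × $1,952.00 → $640.50
After Nov 8: 590 on hand, pool $3,186.50 (≈ $5.4008 each)
After Nov 9: 769 on hand, pool $4,260.50 (≈ $5.5403 each)
Nov 10, sell 616: 616/769 × $4,260.50 → $3,412.83
Total COGS = $640.50 + $3,412.83 = $4,053.33
Ending inventory (cost pool remaining) = $847.67

Ending inventory = $847.67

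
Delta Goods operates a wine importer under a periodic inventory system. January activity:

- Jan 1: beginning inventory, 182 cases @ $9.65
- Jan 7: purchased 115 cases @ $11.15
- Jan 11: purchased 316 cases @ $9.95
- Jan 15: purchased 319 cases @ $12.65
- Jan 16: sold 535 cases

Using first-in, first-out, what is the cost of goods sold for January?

Jan 16, 535 sold [FIFO — oldest first]: 182 @ $9.65 + 115 @ $11.15 + 238 @ $9.95 = $5,406.65
Ending inventory: 78 @ $9.95 + 319 @ $12.65 = $4,811.45
Check: goods available $10,218.10 = COGS $5,406.65 + ending $4,811.45

COGS = $5,406.65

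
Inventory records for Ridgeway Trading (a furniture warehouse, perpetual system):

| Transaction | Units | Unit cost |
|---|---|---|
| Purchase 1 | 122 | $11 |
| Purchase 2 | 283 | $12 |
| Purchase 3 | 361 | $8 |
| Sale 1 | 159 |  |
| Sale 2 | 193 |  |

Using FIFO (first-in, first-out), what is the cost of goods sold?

Sale 1 (159) [FIFO — oldest first]: 122 @ $11 + 37 @ $12 = $1,786
Sale 2 (193) [FIFO — oldest first]: 193 @ $12 = $2,316
Total COGS = $1,786 + $2,316 = $4,102
Ending inventory: 53 @ $12 + 361 @ $8 = $3,524

COGS = $4,102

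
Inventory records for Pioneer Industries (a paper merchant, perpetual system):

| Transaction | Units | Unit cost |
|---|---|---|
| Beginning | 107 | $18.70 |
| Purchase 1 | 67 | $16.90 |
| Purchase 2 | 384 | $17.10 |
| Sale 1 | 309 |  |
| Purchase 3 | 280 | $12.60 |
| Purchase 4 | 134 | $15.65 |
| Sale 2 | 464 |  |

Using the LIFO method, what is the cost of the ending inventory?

Ending inventory = $3,560.70

Sale 1 (309) [LIFO — newest first]: 309 @ $17.10 = $5,283.90
Sale 2 (464) [LIFO — newest first]: 134 @ $15.65 + 280 @ $12.60 + 50 @ $17.10 = $6,480.10
Total COGS = $5,283.90 + $6,480.10 = $11,764.00
Ending inventory: 107 @ $18.70 + 67 @ $16.90 + 25 @ $17.10 = $3,560.70
Check: goods available $15,324.70 = COGS $11,764.00 + ending $3,560.70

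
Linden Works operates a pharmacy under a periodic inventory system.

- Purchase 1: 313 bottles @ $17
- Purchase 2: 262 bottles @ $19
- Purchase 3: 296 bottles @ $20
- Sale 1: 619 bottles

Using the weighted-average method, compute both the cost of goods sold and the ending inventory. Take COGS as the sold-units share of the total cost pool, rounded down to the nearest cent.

Sale 1, sell 619: 619/871 × $16,219.00 → $11,526.47
Ending inventory (cost pool remaining) = $4,692.53

COGS = $11,526.47; ending inventory = $4,692.53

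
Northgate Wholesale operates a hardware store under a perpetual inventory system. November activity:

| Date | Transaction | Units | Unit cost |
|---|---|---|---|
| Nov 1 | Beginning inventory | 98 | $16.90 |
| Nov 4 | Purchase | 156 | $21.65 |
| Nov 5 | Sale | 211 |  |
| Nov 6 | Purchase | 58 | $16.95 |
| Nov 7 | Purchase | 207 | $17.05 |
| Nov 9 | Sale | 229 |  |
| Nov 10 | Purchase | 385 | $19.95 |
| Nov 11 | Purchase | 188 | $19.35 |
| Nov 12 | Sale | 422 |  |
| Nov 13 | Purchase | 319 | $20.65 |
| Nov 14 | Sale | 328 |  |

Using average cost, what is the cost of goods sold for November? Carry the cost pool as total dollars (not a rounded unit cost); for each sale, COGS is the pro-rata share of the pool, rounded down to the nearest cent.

COGS = $22,997.53

After Nov 1: 98 on hand, pool $1,656.20 (≈ $16.9000 each)
After Nov 4: 254 on hand, pool $5,033.60 (≈ $19.8173 each)
Nov 5, sell 211: 211/254 × $5,033.60 → $4,181.45
After Nov 6: 101 on hand, pool $1,835.25 (≈ $18.1708 each)
After Nov 7: 308 on hand, pool $5,364.60 (≈ $17.4175 each)
Nov 9, sell 229: 229/308 × $5,364.60 → $3,988.61
After Nov 10: 464 on hand, pool $9,056.74 (≈ $19.5188 each)
After Nov 11: 652 on hand, pool $12,694.54 (≈ $19.4702 each)
Nov 12, sell 422: 422/652 × $12,694.54 → $8,216.40
After Nov 13: 549 on hand, pool $11,065.49 (≈ $20.1557 each)
Nov 14, sell 328: 328/549 × $11,065.49 → $6,611.07
Total COGS = $4,181.45 + $3,988.61 + $8,216.40 + $6,611.07 = $22,997.53
Ending inventory (cost pool remaining) = $4,454.42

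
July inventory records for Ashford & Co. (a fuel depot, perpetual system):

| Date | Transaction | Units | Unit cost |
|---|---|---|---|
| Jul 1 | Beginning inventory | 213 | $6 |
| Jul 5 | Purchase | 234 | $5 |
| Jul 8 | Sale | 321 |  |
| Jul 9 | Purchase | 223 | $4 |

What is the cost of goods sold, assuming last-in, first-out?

COGS = $1,692

Jul 8, 321 sold [LIFO — newest first]: 234 @ $5 + 87 @ $6 = $1,692
Ending inventory: 126 @ $6 + 223 @ $4 = $1,648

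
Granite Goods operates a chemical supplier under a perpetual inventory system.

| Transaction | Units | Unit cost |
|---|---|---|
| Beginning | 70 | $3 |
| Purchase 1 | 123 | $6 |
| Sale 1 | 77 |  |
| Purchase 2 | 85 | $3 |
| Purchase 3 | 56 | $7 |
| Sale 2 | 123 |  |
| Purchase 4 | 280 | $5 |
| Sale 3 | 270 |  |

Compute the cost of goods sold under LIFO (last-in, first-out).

COGS = $2,405

Sale 1 (77) [LIFO — newest first]: 77 @ $6 = $462
Sale 2 (123) [LIFO — newest first]: 56 @ $7 + 67 @ $3 = $593
Sale 3 (270) [LIFO — newest first]: 270 @ $5 = $1,350
Total COGS = $462 + $593 + $1,350 = $2,405
Ending inventory: 70 @ $3 + 46 @ $6 + 18 @ $3 + 10 @ $5 = $590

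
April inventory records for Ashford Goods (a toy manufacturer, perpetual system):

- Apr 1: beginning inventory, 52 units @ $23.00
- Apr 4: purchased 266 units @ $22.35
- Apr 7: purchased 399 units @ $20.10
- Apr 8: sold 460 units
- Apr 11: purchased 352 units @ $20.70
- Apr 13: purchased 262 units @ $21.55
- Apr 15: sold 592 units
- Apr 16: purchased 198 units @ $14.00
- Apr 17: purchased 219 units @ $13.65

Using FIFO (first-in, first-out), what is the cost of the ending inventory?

Apr 8, 460 sold [FIFO — oldest first]: 52 @ $23.00 + 266 @ $22.35 + 142 @ $20.10 = $9,995.30
Apr 15, 592 sold [FIFO — oldest first]: 257 @ $20.10 + 335 @ $20.70 = $12,100.20
Total COGS = $9,995.30 + $12,100.20 = $22,095.50
Ending inventory: 17 @ $20.70 + 262 @ $21.55 + 198 @ $14.00 + 219 @ $13.65 = $11,759.35

Ending inventory = $11,759.35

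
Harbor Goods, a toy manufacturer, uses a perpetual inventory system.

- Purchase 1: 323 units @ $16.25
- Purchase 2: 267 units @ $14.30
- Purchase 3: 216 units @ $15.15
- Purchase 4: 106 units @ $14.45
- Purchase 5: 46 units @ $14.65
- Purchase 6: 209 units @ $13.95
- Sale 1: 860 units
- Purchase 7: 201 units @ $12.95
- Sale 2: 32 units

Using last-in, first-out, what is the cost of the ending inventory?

Ending inventory = $7,177.30

Sale 1 (860) [LIFO — newest first]: 209 @ $13.95 + 46 @ $14.65 + 106 @ $14.45 + 216 @ $15.15 + 267 @ $14.30 + 16 @ $16.25 = $12,471.65
Sale 2 (32) [LIFO — newest first]: 32 @ $12.95 = $414.40
Total COGS = $12,471.65 + $414.40 = $12,886.05
Ending inventory: 307 @ $16.25 + 169 @ $12.95 = $7,177.30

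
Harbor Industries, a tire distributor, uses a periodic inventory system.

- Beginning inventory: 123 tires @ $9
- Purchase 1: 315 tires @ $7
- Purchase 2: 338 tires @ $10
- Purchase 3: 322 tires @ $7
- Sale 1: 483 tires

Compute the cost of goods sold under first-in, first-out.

Sale 1 (483) [FIFO — oldest first]: 123 @ $9 + 315 @ $7 + 45 @ $10 = $3,762
Ending inventory: 293 @ $10 + 322 @ $7 = $5,184

COGS = $3,762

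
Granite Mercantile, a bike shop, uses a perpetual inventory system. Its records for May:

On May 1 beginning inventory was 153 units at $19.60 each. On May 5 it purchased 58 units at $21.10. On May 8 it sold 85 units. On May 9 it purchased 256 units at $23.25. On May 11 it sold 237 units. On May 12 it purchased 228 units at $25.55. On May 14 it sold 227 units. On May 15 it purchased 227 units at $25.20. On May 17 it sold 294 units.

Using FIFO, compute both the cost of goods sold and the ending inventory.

May 8, 85 sold [FIFO — oldest first]: 85 @ $19.60 = $1,666.00
May 11, 237 sold [FIFO — oldest first]: 68 @ $19.60 + 58 @ $21.10 + 111 @ $23.25 = $5,137.35
May 14, 227 sold [FIFO — oldest first]: 145 @ $23.25 + 82 @ $25.55 = $5,466.35
May 17, 294 sold [FIFO — oldest first]: 146 @ $25.55 + 148 @ $25.20 = $7,459.90
Total COGS = $1,666.00 + $5,137.35 + $5,466.35 + $7,459.90 = $19,729.60
Ending inventory: 79 @ $25.20 = $1,990.80

COGS = $19,729.60; ending inventory = $1,990.80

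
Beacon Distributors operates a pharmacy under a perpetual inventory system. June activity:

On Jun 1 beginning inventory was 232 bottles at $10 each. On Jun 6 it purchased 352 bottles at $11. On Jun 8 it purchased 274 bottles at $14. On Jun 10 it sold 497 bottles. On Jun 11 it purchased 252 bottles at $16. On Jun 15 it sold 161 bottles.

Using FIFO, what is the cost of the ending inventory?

Ending inventory = $6,832

Jun 10, 497 sold [FIFO — oldest first]: 232 @ $10 + 265 @ $11 = $5,235
Jun 15, 161 sold [FIFO — oldest first]: 87 @ $11 + 74 @ $14 = $1,993
Total COGS = $5,235 + $1,993 = $7,228
Ending inventory: 200 @ $14 + 252 @ $16 = $6,832
Check: goods available $14,060 = COGS $7,228 + ending $6,832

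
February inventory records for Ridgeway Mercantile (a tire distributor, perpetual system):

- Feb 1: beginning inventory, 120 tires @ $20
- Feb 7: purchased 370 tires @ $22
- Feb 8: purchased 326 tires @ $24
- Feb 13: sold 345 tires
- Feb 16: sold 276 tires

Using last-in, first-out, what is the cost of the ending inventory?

Ending inventory = $4,050

Feb 13, 345 sold [LIFO — newest first]: 326 @ $24 + 19 @ $22 = $8,242
Feb 16, 276 sold [LIFO — newest first]: 276 @ $22 = $6,072
Total COGS = $8,242 + $6,072 = $14,314
Ending inventory: 120 @ $20 + 75 @ $22 = $4,050
Check: goods available $18,364 = COGS $14,314 + ending $4,050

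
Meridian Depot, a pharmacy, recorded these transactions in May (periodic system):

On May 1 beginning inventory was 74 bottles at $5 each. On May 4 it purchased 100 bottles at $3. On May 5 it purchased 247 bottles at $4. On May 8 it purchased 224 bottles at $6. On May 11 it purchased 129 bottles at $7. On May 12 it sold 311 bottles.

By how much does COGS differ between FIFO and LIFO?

$777

FIFO COGS: 74 @ $5 + 100 @ $3 + 137 @ $4 = $1,218
LIFO COGS: 129 @ $7 + 182 @ $6 = $1,995
Difference = |$1,218 − $1,995| = $777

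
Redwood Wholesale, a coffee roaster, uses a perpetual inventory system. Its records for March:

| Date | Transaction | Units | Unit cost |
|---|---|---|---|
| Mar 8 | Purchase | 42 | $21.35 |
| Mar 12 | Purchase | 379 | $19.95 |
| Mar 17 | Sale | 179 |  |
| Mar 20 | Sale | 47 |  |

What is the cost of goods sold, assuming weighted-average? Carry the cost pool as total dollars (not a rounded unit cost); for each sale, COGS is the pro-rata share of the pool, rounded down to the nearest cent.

After Mar 8: 42 on hand, pool $896.70 (≈ $21.3500 each)
After Mar 12: 421 on hand, pool $8,457.75 (≈ $20.0897 each)
Mar 17, sell 179: 179/421 × $8,457.75 → $3,596.05
Mar 20, sell 47: 47/242 × $4,861.70 → $944.21
Total COGS = $3,596.05 + $944.21 = $4,540.26
Ending inventory (cost pool remaining) = $3,917.49
Check: goods available $8,457.75 = COGS $4,540.26 + ending $3,917.49

COGS = $4,540.26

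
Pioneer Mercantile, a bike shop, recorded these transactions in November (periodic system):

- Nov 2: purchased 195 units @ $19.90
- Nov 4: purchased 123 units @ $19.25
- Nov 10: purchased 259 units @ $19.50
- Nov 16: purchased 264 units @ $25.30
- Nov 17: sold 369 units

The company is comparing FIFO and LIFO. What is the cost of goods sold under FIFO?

FIFO COGS: 195 @ $19.90 + 123 @ $19.25 + 51 @ $19.50 = $7,242.75
LIFO COGS: 264 @ $25.30 + 105 @ $19.50 = $8,726.70

COGS = $7,242.75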